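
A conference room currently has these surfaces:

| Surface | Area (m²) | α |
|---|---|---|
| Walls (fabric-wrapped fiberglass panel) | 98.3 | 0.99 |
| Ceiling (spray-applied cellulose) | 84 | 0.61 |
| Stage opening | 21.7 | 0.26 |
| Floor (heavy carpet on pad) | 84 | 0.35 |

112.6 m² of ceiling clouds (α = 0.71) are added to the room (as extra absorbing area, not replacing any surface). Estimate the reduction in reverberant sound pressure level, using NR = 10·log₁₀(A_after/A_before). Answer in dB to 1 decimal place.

1.6 dB

Equivalent absorption area: A_before = 98.3·0.99 + 84·0.61 + 21.7·0.26 + 84·0.35 = 183.599 m².
Added absorption = 112.6 × 0.71 = 79.946 sabins.
New total A_after = 263.545 sabins.
NR = 10·log₁₀(263.545/183.599) = 1.6 dB.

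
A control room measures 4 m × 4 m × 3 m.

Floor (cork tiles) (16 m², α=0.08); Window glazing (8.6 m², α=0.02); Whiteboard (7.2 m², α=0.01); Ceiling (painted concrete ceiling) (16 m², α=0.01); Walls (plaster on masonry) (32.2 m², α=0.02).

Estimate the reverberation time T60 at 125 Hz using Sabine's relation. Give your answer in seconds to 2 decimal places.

Total absorption A = 16*0.08 + 8.6*0.02 + 7.2*0.01 + 16*0.01 + 32.2*0.02
  = 1.280 + 0.172 + 0.072 + 0.160 + 0.644 = 2.328 m² sabins.
V = 4·4·3 = 48 m³.
Sabine: RT60 = 0.161 × 48 / 2.328 = 3.32 s.

3.32 seconds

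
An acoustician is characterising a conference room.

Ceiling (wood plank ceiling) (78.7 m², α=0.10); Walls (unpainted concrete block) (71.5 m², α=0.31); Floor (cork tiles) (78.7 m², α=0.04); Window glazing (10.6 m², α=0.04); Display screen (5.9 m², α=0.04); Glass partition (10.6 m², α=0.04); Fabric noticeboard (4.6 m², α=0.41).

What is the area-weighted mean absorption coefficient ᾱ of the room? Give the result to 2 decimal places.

0.14

Total surface area S = 260.6 m².
Σ(Sᵢαᵢ) = 78.7×0.10 + 71.5×0.31 + 78.7×0.04 + 10.6×0.04 + 5.9×0.04 + 10.6×0.04 + 4.6×0.41 = 36.153.
ᾱ = A/S = 0.14.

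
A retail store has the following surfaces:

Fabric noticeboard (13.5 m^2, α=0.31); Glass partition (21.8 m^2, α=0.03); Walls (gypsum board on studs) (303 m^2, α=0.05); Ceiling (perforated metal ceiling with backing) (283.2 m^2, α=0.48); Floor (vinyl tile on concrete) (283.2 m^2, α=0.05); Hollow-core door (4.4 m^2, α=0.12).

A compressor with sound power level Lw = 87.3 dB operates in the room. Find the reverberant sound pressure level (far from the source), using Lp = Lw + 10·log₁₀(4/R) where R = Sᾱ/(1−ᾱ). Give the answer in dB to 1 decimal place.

70.1 dB

A = 170.613 sabins; S = 909.1 m^2.
ᾱ = 0.1877, so room constant R = A/(1−ᾱ) = 210.037 m^2.
Lp = Lw + 10 log₁₀(4/R) = 87.3 -17.20 = 70.1 dB.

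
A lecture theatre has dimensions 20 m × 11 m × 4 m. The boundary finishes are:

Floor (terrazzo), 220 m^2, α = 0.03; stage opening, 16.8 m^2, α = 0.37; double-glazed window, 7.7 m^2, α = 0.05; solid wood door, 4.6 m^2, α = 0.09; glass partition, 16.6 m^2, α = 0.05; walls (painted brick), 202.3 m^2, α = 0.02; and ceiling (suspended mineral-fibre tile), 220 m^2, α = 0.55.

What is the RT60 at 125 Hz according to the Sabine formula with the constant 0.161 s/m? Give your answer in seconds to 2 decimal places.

Summing Sᵢαᵢ: 6.600 + 6.216 + 0.385 + 0.414 + 0.830 + 4.046 + 121.000 → A = 139.491 sabins.
V = 20·11·4 = 880 m³.
Sabine: RT60 = 0.161 × 880 / 139.491 = 1.02 s.

1.02 seconds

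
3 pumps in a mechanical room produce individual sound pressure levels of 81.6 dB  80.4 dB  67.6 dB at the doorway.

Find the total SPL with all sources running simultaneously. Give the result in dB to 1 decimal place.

Sum in the linear (power) domain: Σ 10^(Lᵢ/10) = 10^(81.6/10) + 10^(80.4/10) + 10^(67.6/10) = 2.599e+08.
Combined level = 10 log₁₀(2.599e+08) = 84.1 dB.

84.1 dB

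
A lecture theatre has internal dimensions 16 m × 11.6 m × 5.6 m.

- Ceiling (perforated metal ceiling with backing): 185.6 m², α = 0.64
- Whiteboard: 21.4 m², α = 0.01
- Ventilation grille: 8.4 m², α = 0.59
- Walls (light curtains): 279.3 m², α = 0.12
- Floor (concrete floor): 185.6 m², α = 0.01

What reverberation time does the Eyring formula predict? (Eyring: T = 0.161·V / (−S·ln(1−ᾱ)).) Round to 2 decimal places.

0.92 seconds

Total surface area S = 185.6 + 21.4 + 8.4 + 279.3 + 185.6 = 680.3 m².
Absorption A = 185.6·0.64 + 21.4·0.01 + 8.4·0.59 + 279.3·0.12 + 185.6·0.01 = 159.326 sabins.
ᾱ = 159.326 / 680.3 = 0.2342.
Eyring denominator: −S ln(1−ᾱ) = 181.527.
V = 16 × 11.6 × 5.6 = 1039.36 m³.
RT60 = 0.161 × 1039.36 / 181.527 = 0.92 s.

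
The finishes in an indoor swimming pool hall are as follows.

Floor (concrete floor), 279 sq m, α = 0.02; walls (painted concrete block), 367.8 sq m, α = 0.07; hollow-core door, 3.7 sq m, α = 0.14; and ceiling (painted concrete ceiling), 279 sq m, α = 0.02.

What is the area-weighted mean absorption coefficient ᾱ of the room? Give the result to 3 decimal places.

S = Σ Sᵢ = 279 + 367.8 + 3.7 + 279 = 929.5 sq m.
Weighted sum Σ Sα = 37.424.
ᾱ = 37.424 / 929.5 = 0.040.

0.040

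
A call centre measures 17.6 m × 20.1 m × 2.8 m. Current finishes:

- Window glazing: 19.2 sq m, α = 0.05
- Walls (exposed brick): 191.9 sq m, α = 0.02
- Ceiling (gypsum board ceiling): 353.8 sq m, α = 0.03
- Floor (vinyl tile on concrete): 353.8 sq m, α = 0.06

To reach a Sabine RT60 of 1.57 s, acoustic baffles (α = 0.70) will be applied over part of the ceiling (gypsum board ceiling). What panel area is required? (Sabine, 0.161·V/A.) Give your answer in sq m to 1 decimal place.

Summing Sᵢαᵢ: 0.960 + 3.838 + 10.614 + 21.228 → A₁ = 36.640 sabins.
Required A₂ = 0.161·990.528/1.57 = 101.576 sabins.
Absorption to add: 101.576 − 36.640 = 64.936 sabins.
Net gain per sq m: Δα = 0.70 − 0.03 = 0.67.
Area = ΔA/Δα = 64.936/0.67 = 96.9 sq m.

96.9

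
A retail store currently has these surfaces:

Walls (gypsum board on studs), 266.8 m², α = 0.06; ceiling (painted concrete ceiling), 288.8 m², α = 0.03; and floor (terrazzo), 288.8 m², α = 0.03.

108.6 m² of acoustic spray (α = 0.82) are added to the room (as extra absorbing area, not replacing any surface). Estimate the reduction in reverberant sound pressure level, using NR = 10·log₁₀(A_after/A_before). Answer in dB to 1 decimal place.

5.6 dB

Total absorption A_before = 266.8·0.06 + 288.8·0.03 + 288.8·0.03
  = 16.008 + 8.664 + 8.664 = 33.336 m² sabins.
Added absorption = 108.6 × 0.82 = 89.052 sabins.
A_after = 33.336 + 89.052 = 122.388 sabins.
Reduction = 10 log₁₀(A_after/A_before) = 10 log₁₀(3.6713) = 5.6 dB.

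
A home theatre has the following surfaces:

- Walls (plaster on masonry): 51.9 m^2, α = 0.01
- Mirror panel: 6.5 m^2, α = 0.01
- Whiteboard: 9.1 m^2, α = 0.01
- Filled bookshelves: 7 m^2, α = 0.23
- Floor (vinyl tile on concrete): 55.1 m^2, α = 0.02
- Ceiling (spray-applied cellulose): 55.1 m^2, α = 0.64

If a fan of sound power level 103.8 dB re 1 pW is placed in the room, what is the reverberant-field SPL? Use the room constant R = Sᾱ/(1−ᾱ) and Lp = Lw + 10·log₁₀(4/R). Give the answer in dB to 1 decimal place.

92.9 dB

Σ(Sᵢαᵢ) = 51.9×0.01 + 6.5×0.01 + 9.1×0.01 + 7×0.23 + 55.1×0.02 + 55.1×0.64 = 38.651; total area S = 184.7 m^2.
ᾱ = 0.2093, so room constant R = A/(1−ᾱ) = 48.882 m^2.
Lp = 103.8 + 10·log₁₀(4/48.882) = 103.8 + (-10.87) = 92.9 dB.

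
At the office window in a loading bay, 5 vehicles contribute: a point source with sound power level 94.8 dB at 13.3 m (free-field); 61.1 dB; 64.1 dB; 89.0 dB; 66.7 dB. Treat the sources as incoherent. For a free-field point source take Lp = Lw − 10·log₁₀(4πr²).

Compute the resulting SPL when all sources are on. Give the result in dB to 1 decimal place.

89.1 dB

Source at 13.3 m: Lp = 94.8 − 10·log₁₀(4π·13.3²) = 94.8 − 10·log₁₀(2222.865) = 61.3 dB.
Sum in the linear (power) domain: Σ 10^(Lᵢ/10) = 10^(61.3/10) + 10^(61.1/10) + 10^(64.1/10) + 10^(89.0/10) + 10^(66.7/10) = 8.042e+08.
Back to dB: 10·log₁₀ Σ = 89.1 dB.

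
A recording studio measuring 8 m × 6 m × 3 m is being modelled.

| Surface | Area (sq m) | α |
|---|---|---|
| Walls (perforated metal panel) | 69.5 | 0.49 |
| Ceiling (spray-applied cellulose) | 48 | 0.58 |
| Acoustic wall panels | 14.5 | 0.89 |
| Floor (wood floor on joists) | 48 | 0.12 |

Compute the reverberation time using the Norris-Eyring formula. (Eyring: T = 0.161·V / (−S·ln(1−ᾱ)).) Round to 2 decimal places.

0.22 s

Total surface area S = 69.5 + 48 + 14.5 + 48 = 180.0 sq m.
Absorption A = 69.5·0.49 + 48·0.58 + 14.5·0.89 + 48·0.12 = 80.560 sabins.
ᾱ = 80.560 / 180.0 = 0.4476.
Eyring denominator: −S ln(1−ᾱ) = 106.827.
V = 8 × 6 × 3 = 144 m³.
T = 0.161·V/[−S·ln(1−ᾱ)] = 0.161·144/106.827 = 0.22 s.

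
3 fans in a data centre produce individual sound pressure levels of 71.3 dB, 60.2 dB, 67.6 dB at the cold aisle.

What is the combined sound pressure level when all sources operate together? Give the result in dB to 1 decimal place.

Converting to relative power and adding: 10^(71.3/10) + 10^(60.2/10) + 10^(67.6/10) = 2.029e+07.
Back to dB: 10·log₁₀ Σ = 73.1 dB.

73.1 dB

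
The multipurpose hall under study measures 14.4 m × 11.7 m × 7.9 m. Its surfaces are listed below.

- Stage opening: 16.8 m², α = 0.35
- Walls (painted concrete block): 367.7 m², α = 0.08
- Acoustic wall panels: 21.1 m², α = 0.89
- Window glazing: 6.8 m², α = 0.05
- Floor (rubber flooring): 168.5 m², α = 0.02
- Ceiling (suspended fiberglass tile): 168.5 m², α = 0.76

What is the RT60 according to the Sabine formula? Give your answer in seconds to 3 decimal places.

Summing Sᵢαᵢ: 5.880 + 29.416 + 18.779 + 0.340 + 3.370 + 128.060 → A = 185.845 sabins.
Volume V = 14.4 × 11.7 × 7.9 = 1330.992 m³.
T = 0.161 V/A = 0.161·1330.992/185.845 = 1.153 s.

1.153 s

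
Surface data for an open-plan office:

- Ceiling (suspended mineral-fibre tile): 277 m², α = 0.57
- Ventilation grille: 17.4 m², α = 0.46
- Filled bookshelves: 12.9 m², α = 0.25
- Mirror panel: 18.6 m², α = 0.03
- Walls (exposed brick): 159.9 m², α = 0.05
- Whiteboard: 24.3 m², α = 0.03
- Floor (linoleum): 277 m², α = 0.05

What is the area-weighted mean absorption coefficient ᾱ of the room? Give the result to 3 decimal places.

Total surface area S = 787.1 m².
Σ(Sᵢαᵢ) = 277*0.57 + 17.4*0.46 + 12.9*0.25 + 18.6*0.03 + 159.9*0.05 + 24.3*0.03 + 277*0.05 = 192.251.
ᾱ = 192.251 / 787.1 = 0.244.

0.244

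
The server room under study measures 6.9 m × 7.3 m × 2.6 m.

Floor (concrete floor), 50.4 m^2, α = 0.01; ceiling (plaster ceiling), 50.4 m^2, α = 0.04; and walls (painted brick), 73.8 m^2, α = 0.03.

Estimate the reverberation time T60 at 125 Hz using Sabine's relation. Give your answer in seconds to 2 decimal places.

4.45 seconds

Equivalent absorption area: A = 50.4*0.01 + 50.4*0.04 + 73.8*0.03 = 4.734 m^2.
V = 6.9·7.3·2.6 = 130.962 m³.
RT60 = 0.161 · V / A = 0.161 × 130.962 / 4.734 = 4.45 s.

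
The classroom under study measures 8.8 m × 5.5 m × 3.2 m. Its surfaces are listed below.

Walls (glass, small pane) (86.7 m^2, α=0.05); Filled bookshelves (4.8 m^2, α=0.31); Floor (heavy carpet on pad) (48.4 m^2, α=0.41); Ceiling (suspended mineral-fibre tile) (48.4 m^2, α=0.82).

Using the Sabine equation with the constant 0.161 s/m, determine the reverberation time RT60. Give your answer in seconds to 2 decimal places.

Summing Sᵢαᵢ: 4.335 + 1.488 + 19.844 + 39.688 → A = 65.355 sabins.
V = 8.8·5.5·3.2 = 154.88 m³.
RT60 = 0.161 · V / A = 0.161 × 154.88 / 65.355 = 0.38 s.

0.38 s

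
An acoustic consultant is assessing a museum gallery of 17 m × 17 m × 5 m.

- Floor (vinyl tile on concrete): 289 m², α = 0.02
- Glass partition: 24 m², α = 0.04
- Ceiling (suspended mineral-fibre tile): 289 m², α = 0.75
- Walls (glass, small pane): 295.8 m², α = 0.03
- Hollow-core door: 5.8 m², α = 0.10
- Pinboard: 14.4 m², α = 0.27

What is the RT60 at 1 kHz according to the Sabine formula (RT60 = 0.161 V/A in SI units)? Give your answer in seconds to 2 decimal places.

0.98 sec

A = Σ Sᵢαᵢ = 289·0.02 + 24·0.04 + 289·0.75 + 295.8·0.03 + 5.8·0.10 + 14.4·0.27 = 236.832 sabins.
Volume V = 17 × 17 × 5 = 1445 m³.
RT60 = 0.161 · V / A = 0.161 × 1445 / 236.832 = 0.98 s.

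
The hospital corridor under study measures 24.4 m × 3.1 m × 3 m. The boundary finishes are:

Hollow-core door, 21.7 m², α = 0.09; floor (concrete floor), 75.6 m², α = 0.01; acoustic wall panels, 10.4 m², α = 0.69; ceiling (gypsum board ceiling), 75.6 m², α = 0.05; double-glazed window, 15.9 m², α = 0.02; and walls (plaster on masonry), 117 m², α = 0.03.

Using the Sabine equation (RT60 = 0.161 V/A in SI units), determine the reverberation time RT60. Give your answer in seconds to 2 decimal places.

A = Σ Sᵢαᵢ = 21.7×0.09 + 75.6×0.01 + 10.4×0.69 + 75.6×0.05 + 15.9×0.02 + 117×0.03 = 17.493 sabins.
Room volume: 226.92 m³.
T = 0.161 V/A = 0.161·226.92/17.493 = 2.09 s.

2.09 s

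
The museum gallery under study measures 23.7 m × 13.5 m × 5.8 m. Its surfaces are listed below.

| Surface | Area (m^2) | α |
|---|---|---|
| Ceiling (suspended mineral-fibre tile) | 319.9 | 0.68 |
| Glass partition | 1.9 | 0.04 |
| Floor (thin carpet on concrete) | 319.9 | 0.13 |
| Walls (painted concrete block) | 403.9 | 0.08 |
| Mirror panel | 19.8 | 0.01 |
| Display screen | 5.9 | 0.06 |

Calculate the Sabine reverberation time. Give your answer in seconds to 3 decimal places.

Equivalent absorption area: A = 319.9·0.68 + 1.9·0.04 + 319.9·0.13 + 403.9·0.08 + 19.8·0.01 + 5.9·0.06 = 292.059 m^2.
V = 23.7·13.5·5.8 = 1855.71 m³.
RT60 = 0.161 · V / A = 0.161 × 1855.71 / 292.059 = 1.023 s.

1.023 s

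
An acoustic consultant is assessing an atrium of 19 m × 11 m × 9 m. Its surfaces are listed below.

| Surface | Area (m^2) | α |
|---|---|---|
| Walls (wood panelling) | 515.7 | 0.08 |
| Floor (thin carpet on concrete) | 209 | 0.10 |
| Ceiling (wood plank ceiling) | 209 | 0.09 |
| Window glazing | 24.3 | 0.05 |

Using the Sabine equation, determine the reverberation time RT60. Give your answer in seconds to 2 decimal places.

3.69 s

Total absorption A = 515.7·0.08 + 209·0.10 + 209·0.09 + 24.3·0.05
  = 41.256 + 20.900 + 18.810 + 1.215 = 82.181 m^2 sabins.
V = 19·11·9 = 1881 m³.
RT60 = 0.161 · V / A = 0.161 × 1881 / 82.181 = 3.69 s.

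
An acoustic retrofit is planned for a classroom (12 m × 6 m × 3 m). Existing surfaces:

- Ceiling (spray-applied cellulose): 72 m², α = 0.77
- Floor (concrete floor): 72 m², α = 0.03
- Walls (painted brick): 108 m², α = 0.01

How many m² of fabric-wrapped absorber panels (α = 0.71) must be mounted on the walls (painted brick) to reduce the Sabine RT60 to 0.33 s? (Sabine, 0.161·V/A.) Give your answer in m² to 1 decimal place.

Equivalent absorption area: A₁ = 72·0.77 + 72·0.03 + 108·0.01 = 58.680 m².
V = 216 m³. Target absorption A₂ = 0.161 × 216 / 0.33 = 105.382 sabins.
Absorption to add: 105.382 − 58.680 = 46.702 sabins.
Each m² of panel replacing the walls (painted brick) adds (0.71 − 0.01) = 0.70 sabins.
Panel area = 46.702 / 0.70 = 66.7 m².

66.7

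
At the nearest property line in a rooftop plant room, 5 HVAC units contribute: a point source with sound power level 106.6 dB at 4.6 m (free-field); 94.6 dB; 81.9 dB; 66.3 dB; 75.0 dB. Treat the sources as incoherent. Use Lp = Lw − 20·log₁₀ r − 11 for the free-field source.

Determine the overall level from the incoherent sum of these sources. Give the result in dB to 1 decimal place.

95.1 dB

Source at 4.6 m: Lp = 106.6 − 20·log₁₀(4.6) − 11 = 82.3 dB.
Sum in the linear (power) domain: Σ 10^(Lᵢ/10) = 10^(82.3/10) + 10^(94.6/10) + 10^(81.9/10) + 10^(66.3/10) + 10^(75.0/10) = 3.245e+09.
L_total = 10·log₁₀(3.245e+09) = 95.1 dB.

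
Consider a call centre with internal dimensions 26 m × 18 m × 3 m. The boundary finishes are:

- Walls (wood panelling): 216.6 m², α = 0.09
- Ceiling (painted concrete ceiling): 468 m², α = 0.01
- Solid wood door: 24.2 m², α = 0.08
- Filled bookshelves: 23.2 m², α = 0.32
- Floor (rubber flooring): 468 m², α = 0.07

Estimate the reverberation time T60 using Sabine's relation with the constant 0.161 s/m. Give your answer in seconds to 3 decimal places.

3.410 sec

Total absorption A = 216.6·0.09 + 468·0.01 + 24.2·0.08 + 23.2·0.32 + 468·0.07
  = 19.494 + 4.680 + 1.936 + 7.424 + 32.760 = 66.294 m² sabins.
Room volume: 1404 m³.
Sabine: RT60 = 0.161 × 1404 / 66.294 = 3.410 s.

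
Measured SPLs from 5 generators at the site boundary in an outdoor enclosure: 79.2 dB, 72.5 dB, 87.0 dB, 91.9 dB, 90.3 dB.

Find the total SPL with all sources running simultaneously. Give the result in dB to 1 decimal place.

95.1 dB

Converting to relative power and adding: 10^(79.2/10) + 10^(72.5/10) + 10^(87.0/10) + 10^(91.9/10) + 10^(90.3/10) = 3.222e+09.
Back to dB: 10·log₁₀ Σ = 95.1 dB.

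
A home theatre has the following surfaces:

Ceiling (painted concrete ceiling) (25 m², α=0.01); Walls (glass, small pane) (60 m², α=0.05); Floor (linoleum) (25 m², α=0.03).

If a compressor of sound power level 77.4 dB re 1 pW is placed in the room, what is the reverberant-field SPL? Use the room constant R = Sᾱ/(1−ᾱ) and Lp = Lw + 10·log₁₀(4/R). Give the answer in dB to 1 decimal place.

A = 4.000 sabins; S = 110.0 m².
ᾱ = 4.000/110.0 = 0.0364; R = Sᾱ/(1−ᾱ) = 4.000/(1−0.0364) = 4.151 m².
Lp = 77.4 + 10·log₁₀(4/4.151) = 77.4 + (-0.16) = 77.2 dB.

77.2 dB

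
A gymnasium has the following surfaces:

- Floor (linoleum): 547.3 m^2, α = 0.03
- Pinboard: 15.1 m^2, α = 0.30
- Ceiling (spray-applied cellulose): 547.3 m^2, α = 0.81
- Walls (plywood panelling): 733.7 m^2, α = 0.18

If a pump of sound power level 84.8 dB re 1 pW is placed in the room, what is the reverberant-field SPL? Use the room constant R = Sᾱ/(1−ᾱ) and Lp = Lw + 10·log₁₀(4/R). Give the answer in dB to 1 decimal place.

Σ(Sᵢαᵢ) = 547.3×0.03 + 15.1×0.30 + 547.3×0.81 + 733.7×0.18 = 596.328; total area S = 1843.4 m^2.
ᾱ = 0.3235, so room constant R = A/(1−ᾱ) = 881.490 m^2.
Lp = Lw + 10 log₁₀(4/R) = 84.8 -23.43 = 61.4 dB.

61.4 dB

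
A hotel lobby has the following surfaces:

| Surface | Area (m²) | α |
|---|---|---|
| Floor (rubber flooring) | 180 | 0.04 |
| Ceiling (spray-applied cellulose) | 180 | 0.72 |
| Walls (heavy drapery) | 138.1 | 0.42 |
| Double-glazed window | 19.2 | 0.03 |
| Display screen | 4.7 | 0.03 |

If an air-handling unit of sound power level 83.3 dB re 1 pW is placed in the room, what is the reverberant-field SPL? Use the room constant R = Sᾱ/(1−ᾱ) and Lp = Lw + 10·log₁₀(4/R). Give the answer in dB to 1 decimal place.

64.4 dB

A = 195.519 sabins; S = 522.0 m².
ᾱ = 195.519/522.0 = 0.3746; R = Sᾱ/(1−ᾱ) = 195.519/(1−0.3746) = 312.630 m².
Lp = 83.3 + 10·log₁₀(4/312.630) = 83.3 + (-18.93) = 64.4 dB.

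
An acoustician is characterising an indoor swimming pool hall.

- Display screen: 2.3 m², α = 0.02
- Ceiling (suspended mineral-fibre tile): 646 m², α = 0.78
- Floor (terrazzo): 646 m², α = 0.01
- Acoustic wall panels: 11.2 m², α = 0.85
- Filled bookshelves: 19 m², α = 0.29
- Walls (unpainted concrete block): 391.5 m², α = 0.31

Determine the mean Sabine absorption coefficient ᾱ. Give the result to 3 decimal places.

S = Σ Sᵢ = 2.3 + 646 + 646 + 11.2 + 19 + 391.5 = 1716.0 m².
Σ(Sᵢαᵢ) = 2.3×0.02 + 646×0.78 + 646×0.01 + 11.2×0.85 + 19×0.29 + 391.5×0.31 = 646.781.
ᾱ = A/S = 0.377.

0.377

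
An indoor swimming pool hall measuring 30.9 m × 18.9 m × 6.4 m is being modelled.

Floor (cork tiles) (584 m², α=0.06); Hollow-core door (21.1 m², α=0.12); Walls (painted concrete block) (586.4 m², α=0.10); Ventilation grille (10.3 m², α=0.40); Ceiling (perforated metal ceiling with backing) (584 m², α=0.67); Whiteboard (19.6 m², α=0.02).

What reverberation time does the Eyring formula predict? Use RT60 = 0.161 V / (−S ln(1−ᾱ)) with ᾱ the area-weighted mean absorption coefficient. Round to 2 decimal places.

S = Σ Sᵢ = 1805.4 m².
Absorption A = 584·0.06 + 21.1·0.12 + 586.4·0.10 + 10.3·0.40 + 584·0.67 + 19.6·0.02 = 492.004 sabins.
ᾱ = 492.004 / 1805.4 = 0.2725.
Eyring denominator: −S ln(1−ᾱ) = 574.372.
V = 30.9 × 18.9 × 6.4 = 3737.664 m³.
RT60 = 0.161 × 3737.664 / 574.372 = 1.05 s.

1.05 seconds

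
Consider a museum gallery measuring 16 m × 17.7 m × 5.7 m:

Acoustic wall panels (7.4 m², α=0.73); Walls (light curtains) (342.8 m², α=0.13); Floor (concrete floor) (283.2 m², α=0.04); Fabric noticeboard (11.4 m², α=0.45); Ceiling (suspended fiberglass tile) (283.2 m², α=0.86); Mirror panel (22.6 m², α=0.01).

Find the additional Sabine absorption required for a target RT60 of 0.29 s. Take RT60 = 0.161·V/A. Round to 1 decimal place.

586.0 sabins

Equivalent absorption area: A₁ = 7.4·0.73 + 342.8·0.13 + 283.2·0.04 + 11.4·0.45 + 283.2·0.86 + 22.6·0.01 = 310.202 m².
For T = 0.29 s, need A₂ = 0.161·V/T = 0.161·1614.24/0.29 = 896.182 sabins.
Shortfall: 896.182 − 310.202 = 586.0 sabins.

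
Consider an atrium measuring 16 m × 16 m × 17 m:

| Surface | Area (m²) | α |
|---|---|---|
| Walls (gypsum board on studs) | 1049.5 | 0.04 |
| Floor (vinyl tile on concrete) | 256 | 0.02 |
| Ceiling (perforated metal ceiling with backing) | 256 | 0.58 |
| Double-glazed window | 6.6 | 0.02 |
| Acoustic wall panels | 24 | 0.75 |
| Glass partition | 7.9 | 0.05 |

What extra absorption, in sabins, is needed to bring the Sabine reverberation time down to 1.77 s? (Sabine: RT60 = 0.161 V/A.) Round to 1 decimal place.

181.8 sabins

A₁ = Σ Sᵢαᵢ = 1049.5*0.04 + 256*0.02 + 256*0.58 + 6.6*0.02 + 24*0.75 + 7.9*0.05 = 214.107 sabins.
Target A₂ = 0.161·4352/1.77 = 395.860 sabins (V = 4352 m³).
Shortfall: 395.860 − 214.107 = 181.8 sabins.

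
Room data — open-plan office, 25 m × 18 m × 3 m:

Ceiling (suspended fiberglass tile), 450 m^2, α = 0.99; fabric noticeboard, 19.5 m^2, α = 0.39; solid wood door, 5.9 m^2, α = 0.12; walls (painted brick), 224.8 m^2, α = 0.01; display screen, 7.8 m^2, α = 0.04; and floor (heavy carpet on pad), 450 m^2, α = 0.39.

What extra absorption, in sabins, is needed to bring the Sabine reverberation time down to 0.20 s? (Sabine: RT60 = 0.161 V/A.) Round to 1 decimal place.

454.9 sabins

A₁ = Σ Sᵢαᵢ = 450·0.99 + 19.5·0.39 + 5.9·0.12 + 224.8·0.01 + 7.8·0.04 + 450·0.39 = 631.873 sabins.
Target A₂ = 0.161·1350/0.20 = 1086.750 sabins (V = 1350 m³).
Additional absorption ΔA = 1086.750 − 631.873 = 454.9 sabins.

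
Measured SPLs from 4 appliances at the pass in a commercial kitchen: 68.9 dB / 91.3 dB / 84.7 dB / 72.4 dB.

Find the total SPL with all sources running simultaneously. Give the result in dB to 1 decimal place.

92.2 dB

Σ 10^(Lᵢ/10) = 1.669e+09.
Combined level = 10 log₁₀(1.669e+09) = 92.2 dB.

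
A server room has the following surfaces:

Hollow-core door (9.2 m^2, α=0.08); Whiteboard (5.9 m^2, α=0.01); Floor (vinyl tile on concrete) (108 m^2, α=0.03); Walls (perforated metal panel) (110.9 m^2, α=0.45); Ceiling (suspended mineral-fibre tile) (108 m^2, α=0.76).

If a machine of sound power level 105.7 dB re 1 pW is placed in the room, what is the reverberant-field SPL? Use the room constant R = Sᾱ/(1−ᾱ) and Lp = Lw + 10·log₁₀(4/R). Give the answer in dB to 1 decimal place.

Σ(Sᵢαᵢ) = 9.2×0.08 + 5.9×0.01 + 108×0.03 + 110.9×0.45 + 108×0.76 = 136.020; total area S = 342.0 m^2.
ᾱ = 136.020/342.0 = 0.3977; R = Sᾱ/(1−ᾱ) = 136.020/(1−0.3977) = 225.834 m^2.
Lp = Lw + 10 log₁₀(4/R) = 105.7 -17.52 = 88.2 dB.

88.2 dB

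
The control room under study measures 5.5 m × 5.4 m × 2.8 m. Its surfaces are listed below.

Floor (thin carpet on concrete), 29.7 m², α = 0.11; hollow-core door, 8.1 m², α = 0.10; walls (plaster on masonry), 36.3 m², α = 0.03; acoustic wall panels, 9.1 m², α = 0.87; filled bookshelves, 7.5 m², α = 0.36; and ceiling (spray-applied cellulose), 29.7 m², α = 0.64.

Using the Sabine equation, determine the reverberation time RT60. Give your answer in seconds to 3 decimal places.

Equivalent absorption area: A = 29.7*0.11 + 8.1*0.10 + 36.3*0.03 + 9.1*0.87 + 7.5*0.36 + 29.7*0.64 = 34.791 m².
Room volume: 83.16 m³.
Sabine: RT60 = 0.161 × 83.16 / 34.791 = 0.385 s.

0.385 seconds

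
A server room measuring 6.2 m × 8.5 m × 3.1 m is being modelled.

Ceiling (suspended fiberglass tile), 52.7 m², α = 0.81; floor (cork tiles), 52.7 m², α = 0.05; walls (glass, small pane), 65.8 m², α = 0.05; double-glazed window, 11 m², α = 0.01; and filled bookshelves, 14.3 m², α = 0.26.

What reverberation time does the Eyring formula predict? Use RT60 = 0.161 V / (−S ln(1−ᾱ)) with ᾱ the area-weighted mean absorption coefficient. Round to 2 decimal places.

0.43 s

Total surface area S = 52.7 + 52.7 + 65.8 + 11 + 14.3 = 196.5 m².
Absorption A = 52.7·0.81 + 52.7·0.05 + 65.8·0.05 + 11·0.01 + 14.3·0.26 = 52.440 sabins.
Mean coefficient ᾱ = A/S = 0.2669.
Eyring denominator: −S ln(1−ᾱ) = 61.008.
V = 6.2 × 8.5 × 3.1 = 163.37 m³.
RT60 = 0.161 × 163.37 / 61.008 = 0.43 s.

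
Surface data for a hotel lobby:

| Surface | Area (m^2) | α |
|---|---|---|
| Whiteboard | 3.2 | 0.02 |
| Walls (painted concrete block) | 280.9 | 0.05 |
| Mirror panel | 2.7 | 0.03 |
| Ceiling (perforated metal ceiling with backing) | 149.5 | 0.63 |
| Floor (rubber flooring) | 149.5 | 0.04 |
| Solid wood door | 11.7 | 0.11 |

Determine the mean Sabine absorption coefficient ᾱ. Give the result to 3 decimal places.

0.194

S = Σ Sᵢ = 3.2 + 280.9 + 2.7 + 149.5 + 149.5 + 11.7 = 597.5 m^2.
Weighted sum Σ Sα = 115.642.
ᾱ = 115.642 / 597.5 = 0.194.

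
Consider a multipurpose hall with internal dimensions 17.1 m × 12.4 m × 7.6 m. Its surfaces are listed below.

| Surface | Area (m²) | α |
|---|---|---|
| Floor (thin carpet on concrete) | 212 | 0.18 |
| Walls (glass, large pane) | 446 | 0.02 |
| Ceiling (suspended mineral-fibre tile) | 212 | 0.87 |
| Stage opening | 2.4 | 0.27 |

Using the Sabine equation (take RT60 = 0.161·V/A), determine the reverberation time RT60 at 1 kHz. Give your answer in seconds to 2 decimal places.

Total absorption A = 212*0.18 + 446*0.02 + 212*0.87 + 2.4*0.27
  = 38.160 + 8.920 + 184.440 + 0.648 = 232.168 m² sabins.
V = 17.1·12.4·7.6 = 1611.504 m³.
T = 0.161 V/A = 0.161·1611.504/232.168 = 1.12 s.

1.12 seconds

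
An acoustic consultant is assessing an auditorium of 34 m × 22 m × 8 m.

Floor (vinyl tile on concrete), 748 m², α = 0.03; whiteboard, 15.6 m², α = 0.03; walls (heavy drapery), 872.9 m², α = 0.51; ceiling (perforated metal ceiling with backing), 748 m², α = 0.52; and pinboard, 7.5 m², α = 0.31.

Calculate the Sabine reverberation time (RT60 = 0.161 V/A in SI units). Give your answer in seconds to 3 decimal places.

1.121 s

Summing Sᵢαᵢ: 22.440 + 0.468 + 445.179 + 388.960 + 2.325 → A = 859.372 sabins.
Room volume: 5984 m³.
Sabine: RT60 = 0.161 × 5984 / 859.372 = 1.121 s.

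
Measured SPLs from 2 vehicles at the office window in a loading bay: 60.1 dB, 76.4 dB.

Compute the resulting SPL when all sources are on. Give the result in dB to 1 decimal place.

Converting to relative power and adding: 10^(60.1/10) + 10^(76.4/10) = 4.467e+07.
Combined level = 10 log₁₀(4.467e+07) = 76.5 dB.

76.5 dB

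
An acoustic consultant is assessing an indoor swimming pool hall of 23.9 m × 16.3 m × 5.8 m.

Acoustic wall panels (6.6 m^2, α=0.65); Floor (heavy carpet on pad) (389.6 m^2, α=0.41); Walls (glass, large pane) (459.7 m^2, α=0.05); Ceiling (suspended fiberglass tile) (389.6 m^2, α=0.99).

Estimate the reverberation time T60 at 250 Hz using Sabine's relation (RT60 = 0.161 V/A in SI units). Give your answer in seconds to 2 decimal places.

0.64 s

Equivalent absorption area: A = 6.6·0.65 + 389.6·0.41 + 459.7·0.05 + 389.6·0.99 = 572.715 m^2.
V = 23.9·16.3·5.8 = 2259.506 m³.
T = 0.161 V/A = 0.161·2259.506/572.715 = 0.64 s.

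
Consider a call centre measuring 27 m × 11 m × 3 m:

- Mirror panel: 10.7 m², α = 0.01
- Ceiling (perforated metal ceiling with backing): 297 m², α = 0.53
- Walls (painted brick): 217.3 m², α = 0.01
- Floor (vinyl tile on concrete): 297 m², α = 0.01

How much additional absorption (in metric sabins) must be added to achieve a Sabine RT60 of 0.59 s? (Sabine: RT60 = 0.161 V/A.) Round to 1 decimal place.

Total absorption A₁ = 10.7·0.01 + 297·0.53 + 217.3·0.01 + 297·0.01
  = 0.107 + 157.410 + 2.173 + 2.970 = 162.660 m² sabins.
Target A₂ = 0.161·891/0.59 = 243.137 sabins (V = 891 m³).
Additional absorption ΔA = 243.137 − 162.660 = 80.5 sabins.

80.5 sabins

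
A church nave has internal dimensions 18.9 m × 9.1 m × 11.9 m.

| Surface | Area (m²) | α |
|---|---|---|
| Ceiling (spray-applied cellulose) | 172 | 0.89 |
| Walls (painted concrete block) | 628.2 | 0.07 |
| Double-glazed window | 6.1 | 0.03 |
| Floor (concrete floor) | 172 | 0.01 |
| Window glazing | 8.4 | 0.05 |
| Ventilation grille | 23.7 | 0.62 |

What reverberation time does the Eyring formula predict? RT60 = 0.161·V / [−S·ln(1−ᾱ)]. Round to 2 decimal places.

S = Σ Sᵢ = 1010.4 m².
Σ(Sᵢαᵢ) = 172·0.89 + 628.2·0.07 + 6.1·0.03 + 172·0.01 + 8.4·0.05 + 23.7·0.62 = 214.071.
Mean coefficient ᾱ = A/S = 0.2119.
Eyring denominator: −S ln(1−ᾱ) = 240.607.
V = 18.9 × 9.1 × 11.9 = 2046.681 m³.
T = 0.161·V/[−S·ln(1−ᾱ)] = 0.161·2046.681/240.607 = 1.37 s.

1.37 sec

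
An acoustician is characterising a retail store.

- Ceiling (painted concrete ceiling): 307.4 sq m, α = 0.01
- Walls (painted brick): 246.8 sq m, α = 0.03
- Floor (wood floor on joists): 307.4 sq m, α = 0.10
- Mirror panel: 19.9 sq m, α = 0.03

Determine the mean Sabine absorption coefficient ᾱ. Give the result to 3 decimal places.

Total surface area S = 881.5 sq m.
A = 307.4·0.01 + 246.8·0.03 + 307.4·0.10 + 19.9·0.03 = 41.815 sabins.
ᾱ = 41.815 / 881.5 = 0.047.

0.047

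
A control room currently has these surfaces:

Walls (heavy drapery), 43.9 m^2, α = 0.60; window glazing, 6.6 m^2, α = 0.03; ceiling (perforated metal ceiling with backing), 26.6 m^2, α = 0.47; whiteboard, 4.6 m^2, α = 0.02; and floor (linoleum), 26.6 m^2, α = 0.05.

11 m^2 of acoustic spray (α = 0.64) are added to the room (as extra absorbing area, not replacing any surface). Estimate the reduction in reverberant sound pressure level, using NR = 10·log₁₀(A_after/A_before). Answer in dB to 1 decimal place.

0.7 dB

Equivalent absorption area: A_before = 43.9·0.60 + 6.6·0.03 + 26.6·0.47 + 4.6·0.02 + 26.6·0.05 = 40.462 m^2.
Treatment contributes 11·0.64 = 7.040 sabins.
New total A_after = 47.502 sabins.
Reduction = 10 log₁₀(A_after/A_before) = 10 log₁₀(1.1740) = 0.7 dB.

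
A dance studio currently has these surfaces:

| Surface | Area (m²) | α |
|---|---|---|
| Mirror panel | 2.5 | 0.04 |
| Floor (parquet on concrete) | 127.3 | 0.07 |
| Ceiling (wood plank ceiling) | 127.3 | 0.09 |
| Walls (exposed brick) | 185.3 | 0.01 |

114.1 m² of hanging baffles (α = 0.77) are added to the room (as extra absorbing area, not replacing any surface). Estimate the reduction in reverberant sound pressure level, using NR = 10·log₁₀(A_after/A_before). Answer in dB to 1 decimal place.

Summing Sᵢαᵢ: 0.100 + 8.911 + 11.457 + 1.853 → A_before = 22.321 sabins.
Added absorption = 114.1 × 0.77 = 87.857 sabins.
New total A_after = 110.178 sabins.
Reduction = 10 log₁₀(A_after/A_before) = 10 log₁₀(4.9361) = 6.9 dB.

6.9 dB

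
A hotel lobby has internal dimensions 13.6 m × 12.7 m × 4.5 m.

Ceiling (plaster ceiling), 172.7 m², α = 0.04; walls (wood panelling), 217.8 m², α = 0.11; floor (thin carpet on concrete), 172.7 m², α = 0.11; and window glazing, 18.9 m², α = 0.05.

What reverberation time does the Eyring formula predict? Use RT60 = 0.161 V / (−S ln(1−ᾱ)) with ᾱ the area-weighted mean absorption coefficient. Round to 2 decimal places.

Total surface area S = 172.7 + 217.8 + 172.7 + 18.9 = 582.1 m².
Σ(Sᵢαᵢ) = 172.7×0.04 + 217.8×0.11 + 172.7×0.11 + 18.9×0.05 = 50.808.
ᾱ = 50.808 / 582.1 = 0.0873.
Eyring denominator: −S ln(1−ᾱ) = 53.174.
V = 13.6 × 12.7 × 4.5 = 777.24 m³.
RT60 = 0.161 × 777.24 / 53.174 = 2.35 s.

2.35 seconds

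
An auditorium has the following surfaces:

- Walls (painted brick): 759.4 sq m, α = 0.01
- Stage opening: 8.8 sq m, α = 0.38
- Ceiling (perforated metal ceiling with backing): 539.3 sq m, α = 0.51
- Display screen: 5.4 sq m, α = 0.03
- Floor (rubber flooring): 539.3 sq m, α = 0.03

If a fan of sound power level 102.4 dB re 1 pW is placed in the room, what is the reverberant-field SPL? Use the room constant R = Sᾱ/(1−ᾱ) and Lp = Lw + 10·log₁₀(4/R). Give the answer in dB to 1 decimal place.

82.8 dB

A = 302.322 sabins; S = 1852.2 sq m.
ᾱ = 0.1632, so room constant R = A/(1−ᾱ) = 361.283 sq m.
Lp = 102.4 + 10·log₁₀(4/361.283) = 102.4 + (-19.56) = 82.8 dB.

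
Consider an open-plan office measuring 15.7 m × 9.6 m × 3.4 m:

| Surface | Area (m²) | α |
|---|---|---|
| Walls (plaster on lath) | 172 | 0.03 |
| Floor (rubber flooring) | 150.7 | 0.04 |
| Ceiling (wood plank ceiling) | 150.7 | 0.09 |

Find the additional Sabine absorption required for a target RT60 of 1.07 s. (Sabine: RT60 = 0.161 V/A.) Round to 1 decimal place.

52.4 sabins

A₁ = Σ Sᵢαᵢ = 172*0.03 + 150.7*0.04 + 150.7*0.09 = 24.751 sabins.
For T = 1.07 s, need A₂ = 0.161·V/T = 0.161·512.448/1.07 = 77.107 sabins.
ΔA = A₂ − A₁ = 77.107 − 24.751 = 52.4 sabins.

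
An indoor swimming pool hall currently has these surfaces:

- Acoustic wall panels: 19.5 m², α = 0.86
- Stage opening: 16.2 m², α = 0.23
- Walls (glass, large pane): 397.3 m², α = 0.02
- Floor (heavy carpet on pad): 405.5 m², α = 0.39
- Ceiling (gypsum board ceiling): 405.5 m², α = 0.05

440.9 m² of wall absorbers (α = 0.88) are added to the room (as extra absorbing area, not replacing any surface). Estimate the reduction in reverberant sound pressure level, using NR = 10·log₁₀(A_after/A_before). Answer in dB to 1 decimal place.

Equivalent absorption area: A_before = 19.5·0.86 + 16.2·0.23 + 397.3·0.02 + 405.5·0.39 + 405.5·0.05 = 206.862 m².
Treatment contributes 440.9·0.88 = 387.992 sabins.
New total A_after = 594.854 sabins.
Reduction = 10 log₁₀(A_after/A_before) = 10 log₁₀(2.8756) = 4.6 dB.

4.6 dB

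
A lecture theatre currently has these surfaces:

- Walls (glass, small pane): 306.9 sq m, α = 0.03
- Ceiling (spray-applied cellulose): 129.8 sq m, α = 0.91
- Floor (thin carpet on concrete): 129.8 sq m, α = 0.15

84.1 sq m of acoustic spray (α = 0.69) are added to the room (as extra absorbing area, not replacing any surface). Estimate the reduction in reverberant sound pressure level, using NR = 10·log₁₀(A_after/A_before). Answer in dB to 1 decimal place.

1.4 dB

Summing Sᵢαᵢ: 9.207 + 118.118 + 19.470 → A_before = 146.795 sabins.
Added absorption = 84.1 × 0.69 = 58.029 sabins.
New total A_after = 204.824 sabins.
NR = 10·log₁₀(204.824/146.795) = 1.4 dB.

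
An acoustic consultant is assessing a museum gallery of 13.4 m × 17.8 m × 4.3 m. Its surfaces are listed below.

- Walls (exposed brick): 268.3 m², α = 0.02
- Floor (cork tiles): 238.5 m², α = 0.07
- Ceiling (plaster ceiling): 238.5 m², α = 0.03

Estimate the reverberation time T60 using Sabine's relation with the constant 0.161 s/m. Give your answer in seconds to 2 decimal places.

Equivalent absorption area: A = 268.3*0.02 + 238.5*0.07 + 238.5*0.03 = 29.216 m².
V = 13.4·17.8·4.3 = 1025.636 m³.
RT60 = 0.161 · V / A = 0.161 × 1025.636 / 29.216 = 5.65 s.

5.65 seconds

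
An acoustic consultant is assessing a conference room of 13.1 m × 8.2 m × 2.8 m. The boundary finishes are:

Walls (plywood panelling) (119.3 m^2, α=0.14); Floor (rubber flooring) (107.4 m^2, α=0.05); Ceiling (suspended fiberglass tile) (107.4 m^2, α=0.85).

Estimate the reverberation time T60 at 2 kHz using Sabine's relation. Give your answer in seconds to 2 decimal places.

Equivalent absorption area: A = 119.3*0.14 + 107.4*0.05 + 107.4*0.85 = 113.362 m^2.
V = 13.1·8.2·2.8 = 300.776 m³.
T = 0.161 V/A = 0.161·300.776/113.362 = 0.43 s.

0.43 s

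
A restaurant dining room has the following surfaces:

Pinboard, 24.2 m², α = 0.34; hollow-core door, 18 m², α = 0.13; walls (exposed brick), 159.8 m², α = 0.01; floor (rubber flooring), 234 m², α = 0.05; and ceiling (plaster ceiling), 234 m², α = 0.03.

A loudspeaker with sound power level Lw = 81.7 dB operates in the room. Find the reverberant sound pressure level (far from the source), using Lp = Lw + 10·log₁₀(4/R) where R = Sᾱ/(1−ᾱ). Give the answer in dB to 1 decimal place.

72.6 dB

A = 30.886 sabins; S = 670.0 m².
ᾱ = 30.886/670.0 = 0.0461; R = Sᾱ/(1−ᾱ) = 30.886/(1−0.0461) = 32.379 m².
Lp = 81.7 + 10·log₁₀(4/32.379) = 81.7 + (-9.08) = 72.6 dB.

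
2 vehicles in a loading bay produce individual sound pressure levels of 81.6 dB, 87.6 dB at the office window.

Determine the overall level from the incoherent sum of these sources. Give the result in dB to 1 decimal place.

88.6 dB

Converting to relative power and adding: 10^(81.6/10) + 10^(87.6/10) = 7.2e+08.
Combined level = 10 log₁₀(7.2e+08) = 88.6 dB.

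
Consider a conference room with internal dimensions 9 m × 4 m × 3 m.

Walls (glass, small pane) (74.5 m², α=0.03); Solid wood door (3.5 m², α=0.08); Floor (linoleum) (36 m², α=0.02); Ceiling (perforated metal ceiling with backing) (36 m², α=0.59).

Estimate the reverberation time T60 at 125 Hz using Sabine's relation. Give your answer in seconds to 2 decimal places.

Total absorption A = 74.5·0.03 + 3.5·0.08 + 36·0.02 + 36·0.59
  = 2.235 + 0.280 + 0.720 + 21.240 = 24.475 m² sabins.
Volume V = 9 × 4 × 3 = 108 m³.
Sabine: RT60 = 0.161 × 108 / 24.475 = 0.71 s.

0.71 s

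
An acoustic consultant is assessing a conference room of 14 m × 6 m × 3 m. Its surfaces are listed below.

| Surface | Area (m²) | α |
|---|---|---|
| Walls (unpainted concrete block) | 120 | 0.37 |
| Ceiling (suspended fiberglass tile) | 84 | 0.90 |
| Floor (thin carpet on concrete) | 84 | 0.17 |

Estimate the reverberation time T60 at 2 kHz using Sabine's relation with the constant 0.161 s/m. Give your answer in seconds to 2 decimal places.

0.30 s

Summing Sᵢαᵢ: 44.400 + 75.600 + 14.280 → A = 134.280 sabins.
Volume V = 14 × 6 × 3 = 252 m³.
RT60 = 0.161 · V / A = 0.161 × 252 / 134.280 = 0.30 s.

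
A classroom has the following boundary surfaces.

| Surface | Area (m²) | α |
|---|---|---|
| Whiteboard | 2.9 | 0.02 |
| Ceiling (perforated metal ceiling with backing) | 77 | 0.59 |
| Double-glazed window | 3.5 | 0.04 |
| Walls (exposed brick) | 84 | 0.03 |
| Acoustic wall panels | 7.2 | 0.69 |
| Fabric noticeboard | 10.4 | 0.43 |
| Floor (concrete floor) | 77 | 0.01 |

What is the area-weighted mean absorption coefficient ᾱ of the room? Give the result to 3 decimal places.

0.223

S = Σ Sᵢ = 2.9 + 77 + 3.5 + 84 + 7.2 + 10.4 + 77 = 262.0 m².
A = 2.9*0.02 + 77*0.59 + 3.5*0.04 + 84*0.03 + 7.2*0.69 + 10.4*0.43 + 77*0.01 = 58.358 sabins.
ᾱ = A/S = 0.223.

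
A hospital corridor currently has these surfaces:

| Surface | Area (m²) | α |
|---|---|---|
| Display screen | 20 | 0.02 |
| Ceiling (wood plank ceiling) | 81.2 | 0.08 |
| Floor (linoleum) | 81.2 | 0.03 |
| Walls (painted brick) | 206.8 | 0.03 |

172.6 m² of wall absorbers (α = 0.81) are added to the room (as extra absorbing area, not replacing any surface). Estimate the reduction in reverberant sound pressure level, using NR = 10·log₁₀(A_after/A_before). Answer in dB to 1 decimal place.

10.0 dB

Summing Sᵢαᵢ: 0.400 + 6.496 + 2.436 + 6.204 → A_before = 15.536 sabins.
Treatment contributes 172.6·0.81 = 139.806 sabins.
New total A_after = 155.342 sabins.
Reduction = 10 log₁₀(A_after/A_before) = 10 log₁₀(9.9988) = 10.0 dB.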